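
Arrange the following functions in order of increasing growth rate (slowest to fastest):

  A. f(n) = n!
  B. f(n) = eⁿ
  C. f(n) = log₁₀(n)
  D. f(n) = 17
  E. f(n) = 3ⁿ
D < C < B < E < A

Comparing growth rates:
D = 17 is O(1)
C = log₁₀(n) is O(log n)
B = eⁿ is O(eⁿ)
E = 3ⁿ is O(3ⁿ)
A = n! is O(n!)

Therefore, the order from slowest to fastest is: D < C < B < E < A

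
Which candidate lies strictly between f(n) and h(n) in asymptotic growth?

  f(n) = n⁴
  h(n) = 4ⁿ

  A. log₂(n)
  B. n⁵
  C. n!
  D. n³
B

We need g(n) with n⁴ = o(g(n)) and g(n) = o(4ⁿ), i.e. O(n⁴) ≺ g ≺ O(4ⁿ).
Check each option:
  A. log₂(n) — O(log n) does not grow strictly faster than f(n)
  B. n⁵ — O(n⁵) is strictly between O(n⁴) and O(4ⁿ) ✓
  C. n! — O(n!) does not grow strictly slower than h(n)
  D. n³ — O(n³) does not grow strictly faster than f(n)

Only option B (n⁵) lies strictly between.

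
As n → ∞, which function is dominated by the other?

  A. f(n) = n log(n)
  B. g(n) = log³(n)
B

f(n) = n log(n) is O(n log n), while g(n) = log³(n) is O(log³ n).
Since O(log³ n) grows slower than O(n log n), g(n) is dominated.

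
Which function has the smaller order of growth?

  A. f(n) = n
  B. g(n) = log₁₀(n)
B

f(n) = n is O(n), while g(n) = log₁₀(n) is O(log n).
Since O(log n) grows slower than O(n), g(n) is dominated.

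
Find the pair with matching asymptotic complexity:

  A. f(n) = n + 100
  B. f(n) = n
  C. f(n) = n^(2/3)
A and B

Examining each function:
  A. n + 100 is O(n)
  B. n is O(n)
  C. n^(2/3) is O(n^(2/3))

Functions A and B both have the same complexity class.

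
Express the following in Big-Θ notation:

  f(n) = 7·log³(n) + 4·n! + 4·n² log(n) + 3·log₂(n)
Θ(n!)

Order the terms by growth rate: 3·log₂(n) ≺ 7·log³(n) ≺ 4·n² log(n) ≺ 4·n!.
The fastest-growing term 4·n! dominates as n → ∞; dropping its constant factor gives Θ(n!).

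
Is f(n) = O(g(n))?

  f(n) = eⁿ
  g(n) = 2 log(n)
False

f(n) = eⁿ is O(eⁿ), and g(n) = 2 log(n) is O(log n).
Since O(eⁿ) grows faster than O(log n), f(n) = O(g(n)) is false.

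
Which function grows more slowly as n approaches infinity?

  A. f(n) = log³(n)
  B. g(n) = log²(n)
B

f(n) = log³(n) is O(log³ n), while g(n) = log²(n) is O(log² n).
Since O(log² n) grows slower than O(log³ n), g(n) is dominated.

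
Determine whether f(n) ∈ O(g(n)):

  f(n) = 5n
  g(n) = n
True

f(n) = 5n and g(n) = n are both O(n).
Big-O permits equal growth rates (f ≤ c·g for some c), so f(n) = O(g(n)) is true.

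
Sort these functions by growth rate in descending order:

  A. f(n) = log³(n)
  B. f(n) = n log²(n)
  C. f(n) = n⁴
C > B > A

Comparing growth rates:
C = n⁴ is O(n⁴)
B = n log²(n) is O(n log² n)
A = log³(n) is O(log³ n)

Therefore, the order from fastest to slowest is: C > B > A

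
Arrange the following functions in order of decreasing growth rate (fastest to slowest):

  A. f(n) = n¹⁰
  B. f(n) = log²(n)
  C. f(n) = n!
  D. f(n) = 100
C > A > B > D

Comparing growth rates:
C = n! is O(n!)
A = n¹⁰ is O(n¹⁰)
B = log²(n) is O(log² n)
D = 100 is O(1)

Therefore, the order from fastest to slowest is: C > A > B > D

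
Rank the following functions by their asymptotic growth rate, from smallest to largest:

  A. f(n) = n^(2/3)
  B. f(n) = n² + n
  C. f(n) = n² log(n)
A < B < C

Comparing growth rates:
A = n^(2/3) is O(n^(2/3))
B = n² + n is O(n²)
C = n² log(n) is O(n² log n)

Therefore, the order from slowest to fastest is: A < B < C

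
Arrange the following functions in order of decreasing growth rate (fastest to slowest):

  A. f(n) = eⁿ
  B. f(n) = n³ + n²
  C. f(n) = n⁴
A > C > B

Comparing growth rates:
A = eⁿ is O(eⁿ)
C = n⁴ is O(n⁴)
B = n³ + n² is O(n³)

Therefore, the order from fastest to slowest is: A > C > B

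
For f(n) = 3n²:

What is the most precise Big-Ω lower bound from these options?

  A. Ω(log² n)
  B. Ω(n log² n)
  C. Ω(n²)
C

f(n) = 3n² is Ω(n²).
All listed options are valid Big-Ω bounds (lower bounds),
but Ω(n²) is the tightest (largest valid bound).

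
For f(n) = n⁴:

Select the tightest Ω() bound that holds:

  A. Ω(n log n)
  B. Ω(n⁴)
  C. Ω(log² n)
B

f(n) = n⁴ is Ω(n⁴).
All listed options are valid Big-Ω bounds (lower bounds),
but Ω(n⁴) is the tightest (largest valid bound).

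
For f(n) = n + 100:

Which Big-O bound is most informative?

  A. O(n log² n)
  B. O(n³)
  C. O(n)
C

f(n) = n + 100 is O(n).
All listed options are valid Big-O bounds (upper bounds),
but O(n) is the tightest (smallest valid bound).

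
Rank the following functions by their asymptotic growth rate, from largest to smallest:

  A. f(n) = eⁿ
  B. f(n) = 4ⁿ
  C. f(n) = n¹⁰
B > A > C

Comparing growth rates:
B = 4ⁿ is O(4ⁿ)
A = eⁿ is O(eⁿ)
C = n¹⁰ is O(n¹⁰)

Therefore, the order from fastest to slowest is: B > A > C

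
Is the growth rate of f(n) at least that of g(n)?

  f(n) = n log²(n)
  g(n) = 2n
True

f(n) = n log²(n) is O(n log² n), and g(n) = 2n is O(n).
Since O(n log² n) grows at least as fast as O(n), f(n) = Ω(g(n)) is true.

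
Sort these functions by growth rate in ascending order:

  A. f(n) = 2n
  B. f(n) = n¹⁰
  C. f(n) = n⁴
A < C < B

Comparing growth rates:
A = 2n is O(n)
C = n⁴ is O(n⁴)
B = n¹⁰ is O(n¹⁰)

Therefore, the order from slowest to fastest is: A < C < B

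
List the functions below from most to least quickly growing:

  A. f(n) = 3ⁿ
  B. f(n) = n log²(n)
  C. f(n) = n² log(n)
A > C > B

Comparing growth rates:
A = 3ⁿ is O(3ⁿ)
C = n² log(n) is O(n² log n)
B = n log²(n) is O(n log² n)

Therefore, the order from fastest to slowest is: A > C > B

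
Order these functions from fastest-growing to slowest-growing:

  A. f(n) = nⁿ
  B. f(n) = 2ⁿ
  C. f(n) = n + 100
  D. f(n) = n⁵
A > B > D > C

Comparing growth rates:
A = nⁿ is O(nⁿ)
B = 2ⁿ is O(2ⁿ)
D = n⁵ is O(n⁵)
C = n + 100 is O(n)

Therefore, the order from fastest to slowest is: A > B > D > C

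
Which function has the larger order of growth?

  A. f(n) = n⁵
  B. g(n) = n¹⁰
B

f(n) = n⁵ is O(n⁵), while g(n) = n¹⁰ is O(n¹⁰).
Since O(n¹⁰) grows faster than O(n⁵), g(n) dominates.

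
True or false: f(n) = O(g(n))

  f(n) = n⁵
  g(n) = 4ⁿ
True

f(n) = n⁵ is O(n⁵), and g(n) = 4ⁿ is O(4ⁿ).
Since O(n⁵) ⊆ O(4ⁿ) (f grows no faster than g), f(n) = O(g(n)) is true.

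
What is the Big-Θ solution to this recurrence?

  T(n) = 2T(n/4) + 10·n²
Θ(n²)

Master Theorem: a = 2, b = 4, f(n) = 10·n².
Compute the critical exponent d = log₄(2) = 0.500.
Compare f(n) = Θ(n²) against n^d:
  k = 2 > d = 0.500, so f(n) = Ω(n^(d+ε)) — Case 3.
  Regularity: a·(n/b)^2/n^2 = a/b^2 = 2/16 < 1 ✓.
  The top-level work dominates: T(n) = Θ(f(n)) = Θ(n²).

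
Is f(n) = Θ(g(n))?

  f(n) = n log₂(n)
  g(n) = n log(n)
True

f(n) = n log₂(n) and g(n) = n log(n) are both O(n log n).
Since they have the same asymptotic growth rate, f(n) = Θ(g(n)) is true.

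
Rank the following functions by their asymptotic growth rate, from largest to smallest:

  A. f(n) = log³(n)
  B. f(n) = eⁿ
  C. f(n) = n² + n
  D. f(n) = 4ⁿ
D > B > C > A

Comparing growth rates:
D = 4ⁿ is O(4ⁿ)
B = eⁿ is O(eⁿ)
C = n² + n is O(n²)
A = log³(n) is O(log³ n)

Therefore, the order from fastest to slowest is: D > B > C > A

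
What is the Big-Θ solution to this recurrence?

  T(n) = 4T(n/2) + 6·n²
Θ(n² log n)

Master Theorem: a = 4, b = 2, f(n) = 6·n².
Compute the critical exponent d = log₂(4) = 2.
Compare f(n) = Θ(n²) against n^d:
  k = 2 = d, so f(n) = Θ(n^d) — Case 2.
  Work is balanced across levels: T(n) = Θ(n^d log n) = Θ(n² log n).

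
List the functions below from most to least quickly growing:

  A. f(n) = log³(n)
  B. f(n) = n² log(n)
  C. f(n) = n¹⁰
C > B > A

Comparing growth rates:
C = n¹⁰ is O(n¹⁰)
B = n² log(n) is O(n² log n)
A = log³(n) is O(log³ n)

Therefore, the order from fastest to slowest is: C > B > A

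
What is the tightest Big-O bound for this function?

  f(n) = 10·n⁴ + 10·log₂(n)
O(n⁴)

The dominant term in 10·n⁴ + 10·log₂(n) is 10·n⁴, which is Θ(n⁴).
Lower-order terms (10·log₂(n)) are asymptotically negligible.
Constants are absorbed, so the tightest bound is O(n⁴).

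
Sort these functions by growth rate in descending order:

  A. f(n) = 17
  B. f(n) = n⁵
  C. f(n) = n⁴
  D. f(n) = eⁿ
D > B > C > A

Comparing growth rates:
D = eⁿ is O(eⁿ)
B = n⁵ is O(n⁵)
C = n⁴ is O(n⁴)
A = 17 is O(1)

Therefore, the order from fastest to slowest is: D > B > C > A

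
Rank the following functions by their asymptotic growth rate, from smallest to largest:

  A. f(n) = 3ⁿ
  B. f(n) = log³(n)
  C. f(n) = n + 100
B < C < A

Comparing growth rates:
B = log³(n) is O(log³ n)
C = n + 100 is O(n)
A = 3ⁿ is O(3ⁿ)

Therefore, the order from slowest to fastest is: B < C < A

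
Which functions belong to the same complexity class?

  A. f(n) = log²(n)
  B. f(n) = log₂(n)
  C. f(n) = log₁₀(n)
B and C

Examining each function:
  A. log²(n) is O(log² n)
  B. log₂(n) is O(log n)
  C. log₁₀(n) is O(log n)

Functions B and C both have the same complexity class.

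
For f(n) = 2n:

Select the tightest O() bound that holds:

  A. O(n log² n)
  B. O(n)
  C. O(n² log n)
B

f(n) = 2n is O(n).
All listed options are valid Big-O bounds (upper bounds),
but O(n) is the tightest (smallest valid bound).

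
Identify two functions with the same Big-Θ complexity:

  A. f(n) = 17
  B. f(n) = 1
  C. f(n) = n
A and B

Examining each function:
  A. 17 is O(1)
  B. 1 is O(1)
  C. n is O(n)

Functions A and B both have the same complexity class.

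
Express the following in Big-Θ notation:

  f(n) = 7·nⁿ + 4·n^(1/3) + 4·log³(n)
Θ(nⁿ)

Order the terms by growth rate: 4·log³(n) ≺ 4·n^(1/3) ≺ 7·nⁿ.
The fastest-growing term 7·nⁿ dominates as n → ∞; dropping its constant factor gives Θ(nⁿ).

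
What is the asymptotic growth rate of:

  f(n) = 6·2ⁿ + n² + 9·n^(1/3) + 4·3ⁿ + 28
Θ(3ⁿ)

Order the terms by growth rate: 28 ≺ 9·n^(1/3) ≺ n² ≺ 6·2ⁿ ≺ 4·3ⁿ.
The fastest-growing term 4·3ⁿ dominates as n → ∞; dropping its constant factor gives Θ(3ⁿ).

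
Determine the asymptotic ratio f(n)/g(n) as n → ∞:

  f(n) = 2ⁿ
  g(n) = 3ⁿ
0

Since 2ⁿ (O(2ⁿ)) grows slower than 3ⁿ (O(3ⁿ)),
the ratio f(n)/g(n) → 0 as n → ∞.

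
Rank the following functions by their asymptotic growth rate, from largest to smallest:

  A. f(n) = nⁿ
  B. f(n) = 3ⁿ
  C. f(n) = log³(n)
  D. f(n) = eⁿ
A > B > D > C

Comparing growth rates:
A = nⁿ is O(nⁿ)
B = 3ⁿ is O(3ⁿ)
D = eⁿ is O(eⁿ)
C = log³(n) is O(log³ n)

Therefore, the order from fastest to slowest is: A > B > D > C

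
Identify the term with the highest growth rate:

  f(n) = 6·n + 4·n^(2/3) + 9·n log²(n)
9·n log²(n)

Looking at each term:
  - 6·n is O(n)
  - 4·n^(2/3) is O(n^(2/3))
  - 9·n log²(n) is O(n log² n)

The term 9·n log²(n) (O(n log² n)) grows fastest and dominates all others.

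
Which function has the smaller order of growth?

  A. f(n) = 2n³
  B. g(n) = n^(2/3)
B

f(n) = 2n³ is O(n³), while g(n) = n^(2/3) is O(n^(2/3)).
Since O(n^(2/3)) grows slower than O(n³), g(n) is dominated.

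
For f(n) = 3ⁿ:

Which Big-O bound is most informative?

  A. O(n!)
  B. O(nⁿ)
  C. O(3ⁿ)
C

f(n) = 3ⁿ is O(3ⁿ).
All listed options are valid Big-O bounds (upper bounds),
but O(3ⁿ) is the tightest (smallest valid bound).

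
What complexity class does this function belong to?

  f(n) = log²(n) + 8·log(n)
O(log² n)

The dominant term in log²(n) + 8·log(n) is log²(n), which is Θ(log² n).
Lower-order terms (8·log(n)) are asymptotically negligible.
Constants are absorbed, so the tightest bound is O(log² n).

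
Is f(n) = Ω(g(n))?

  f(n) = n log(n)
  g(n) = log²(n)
True

f(n) = n log(n) is O(n log n), and g(n) = log²(n) is O(log² n).
Since O(n log n) grows at least as fast as O(log² n), f(n) = Ω(g(n)) is true.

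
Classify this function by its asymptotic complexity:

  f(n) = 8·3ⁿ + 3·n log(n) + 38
O(3ⁿ)

The dominant term in 8·3ⁿ + 3·n log(n) + 38 is 8·3ⁿ, which is Θ(3ⁿ).
Lower-order terms (3·n log(n), 38) are asymptotically negligible.
Constants are absorbed, so the tightest bound is O(3ⁿ).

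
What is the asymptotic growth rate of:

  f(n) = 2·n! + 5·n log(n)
Θ(n!)

Order the terms by growth rate: 5·n log(n) ≺ 2·n!.
The fastest-growing term 2·n! dominates as n → ∞; dropping its constant factor gives Θ(n!).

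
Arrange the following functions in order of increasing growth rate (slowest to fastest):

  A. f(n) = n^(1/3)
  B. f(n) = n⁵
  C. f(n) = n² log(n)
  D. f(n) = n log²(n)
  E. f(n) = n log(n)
A < E < D < C < B

Comparing growth rates:
A = n^(1/3) is O(n^(1/3))
E = n log(n) is O(n log n)
D = n log²(n) is O(n log² n)
C = n² log(n) is O(n² log n)
B = n⁵ is O(n⁵)

Therefore, the order from slowest to fastest is: A < E < D < C < B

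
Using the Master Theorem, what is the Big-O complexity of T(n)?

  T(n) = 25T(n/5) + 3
Θ(n²)

Master Theorem: a = 25, b = 5, f(n) = 3.
Compute the critical exponent d = log₅(25) = 2.
Compare f(n) = Θ(1) against n^d:
  k = 0 < d = 2, so f(n) = O(n^(d-ε)) — Case 1.
  The recursion cost dominates: T(n) = Θ(n^d) = Θ(n²).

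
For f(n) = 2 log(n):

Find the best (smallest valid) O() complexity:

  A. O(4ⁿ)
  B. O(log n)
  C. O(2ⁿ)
B

f(n) = 2 log(n) is O(log n).
All listed options are valid Big-O bounds (upper bounds),
but O(log n) is the tightest (smallest valid bound).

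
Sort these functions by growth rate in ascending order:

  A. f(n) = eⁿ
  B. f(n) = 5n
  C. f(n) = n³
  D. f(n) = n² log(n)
B < D < C < A

Comparing growth rates:
B = 5n is O(n)
D = n² log(n) is O(n² log n)
C = n³ is O(n³)
A = eⁿ is O(eⁿ)

Therefore, the order from slowest to fastest is: B < D < C < A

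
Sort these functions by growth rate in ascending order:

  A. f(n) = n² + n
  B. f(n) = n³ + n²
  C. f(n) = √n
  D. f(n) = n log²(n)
C < D < A < B

Comparing growth rates:
C = √n is O(√n)
D = n log²(n) is O(n log² n)
A = n² + n is O(n²)
B = n³ + n² is O(n³)

Therefore, the order from slowest to fastest is: C < D < A < B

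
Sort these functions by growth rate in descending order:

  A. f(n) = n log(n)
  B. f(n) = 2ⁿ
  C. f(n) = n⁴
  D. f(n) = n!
D > B > C > A

Comparing growth rates:
D = n! is O(n!)
B = 2ⁿ is O(2ⁿ)
C = n⁴ is O(n⁴)
A = n log(n) is O(n log n)

Therefore, the order from fastest to slowest is: D > B > C > A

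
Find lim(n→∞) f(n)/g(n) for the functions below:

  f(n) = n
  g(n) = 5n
1/5

Since n and 5n have the same growth rate (O(n)),
the ratio converges to a constant: 1/5.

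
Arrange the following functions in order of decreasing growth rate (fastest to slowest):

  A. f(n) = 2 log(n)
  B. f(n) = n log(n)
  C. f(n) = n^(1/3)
B > C > A

Comparing growth rates:
B = n log(n) is O(n log n)
C = n^(1/3) is O(n^(1/3))
A = 2 log(n) is O(log n)

Therefore, the order from fastest to slowest is: B > C > A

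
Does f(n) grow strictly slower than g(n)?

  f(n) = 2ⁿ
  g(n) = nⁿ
True

f(n) = 2ⁿ is O(2ⁿ), and g(n) = nⁿ is O(nⁿ).
Since O(2ⁿ) grows strictly slower than O(nⁿ), f(n) = o(g(n)) is true.
This means lim(n→∞) f(n)/g(n) = 0.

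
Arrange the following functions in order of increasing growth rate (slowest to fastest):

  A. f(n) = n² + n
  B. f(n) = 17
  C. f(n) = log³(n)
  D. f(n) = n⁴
B < C < A < D

Comparing growth rates:
B = 17 is O(1)
C = log³(n) is O(log³ n)
A = n² + n is O(n²)
D = n⁴ is O(n⁴)

Therefore, the order from slowest to fastest is: B < C < A < D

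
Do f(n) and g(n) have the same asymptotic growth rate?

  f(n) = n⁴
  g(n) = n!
False

f(n) = n⁴ is O(n⁴), and g(n) = n! is O(n!).
Since they have different growth rates, f(n) = Θ(g(n)) is false.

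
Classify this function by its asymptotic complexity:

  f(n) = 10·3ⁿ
O(3ⁿ)

The dominant term in 10·3ⁿ is 10·3ⁿ, which is Θ(3ⁿ).
Constants are absorbed, so the tightest bound is O(3ⁿ).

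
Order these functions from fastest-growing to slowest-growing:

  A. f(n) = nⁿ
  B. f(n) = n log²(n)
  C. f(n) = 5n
A > B > C

Comparing growth rates:
A = nⁿ is O(nⁿ)
B = n log²(n) is O(n log² n)
C = 5n is O(n)

Therefore, the order from fastest to slowest is: A > B > C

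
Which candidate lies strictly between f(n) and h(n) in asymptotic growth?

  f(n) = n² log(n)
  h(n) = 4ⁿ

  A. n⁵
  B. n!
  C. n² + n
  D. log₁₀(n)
A

We need g(n) with n² log(n) = o(g(n)) and g(n) = o(4ⁿ), i.e. O(n² log n) ≺ g ≺ O(4ⁿ).
Check each option:
  A. n⁵ — O(n⁵) is strictly between O(n² log n) and O(4ⁿ) ✓
  B. n! — O(n!) does not grow strictly slower than h(n)
  C. n² + n — O(n²) does not grow strictly faster than f(n)
  D. log₁₀(n) — O(log n) does not grow strictly faster than f(n)

Only option A (n⁵) lies strictly between.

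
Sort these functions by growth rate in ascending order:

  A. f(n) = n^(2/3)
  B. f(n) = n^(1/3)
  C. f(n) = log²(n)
C < B < A

Comparing growth rates:
C = log²(n) is O(log² n)
B = n^(1/3) is O(n^(1/3))
A = n^(2/3) is O(n^(2/3))

Therefore, the order from slowest to fastest is: C < B < A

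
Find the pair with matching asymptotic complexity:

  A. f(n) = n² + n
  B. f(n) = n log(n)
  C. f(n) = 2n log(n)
B and C

Examining each function:
  A. n² + n is O(n²)
  B. n log(n) is O(n log n)
  C. 2n log(n) is O(n log n)

Functions B and C both have the same complexity class.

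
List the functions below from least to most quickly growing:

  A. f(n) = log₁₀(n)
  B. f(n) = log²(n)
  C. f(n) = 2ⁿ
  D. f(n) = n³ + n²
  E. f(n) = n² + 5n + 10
A < B < E < D < C

Comparing growth rates:
A = log₁₀(n) is O(log n)
B = log²(n) is O(log² n)
E = n² + 5n + 10 is O(n²)
D = n³ + n² is O(n³)
C = 2ⁿ is O(2ⁿ)

Therefore, the order from slowest to fastest is: A < B < E < D < C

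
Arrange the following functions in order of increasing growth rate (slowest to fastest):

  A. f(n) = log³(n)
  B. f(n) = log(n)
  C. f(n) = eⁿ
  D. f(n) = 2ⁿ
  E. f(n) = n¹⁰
B < A < E < D < C

Comparing growth rates:
B = log(n) is O(log n)
A = log³(n) is O(log³ n)
E = n¹⁰ is O(n¹⁰)
D = 2ⁿ is O(2ⁿ)
C = eⁿ is O(eⁿ)

Therefore, the order from slowest to fastest is: B < A < E < D < C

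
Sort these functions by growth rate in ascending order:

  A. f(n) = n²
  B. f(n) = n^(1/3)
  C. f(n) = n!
B < A < C

Comparing growth rates:
B = n^(1/3) is O(n^(1/3))
A = n² is O(n²)
C = n! is O(n!)

Therefore, the order from slowest to fastest is: B < A < C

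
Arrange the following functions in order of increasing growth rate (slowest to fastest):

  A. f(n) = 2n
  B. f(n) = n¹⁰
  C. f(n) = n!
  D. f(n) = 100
D < A < B < C

Comparing growth rates:
D = 100 is O(1)
A = 2n is O(n)
B = n¹⁰ is O(n¹⁰)
C = n! is O(n!)

Therefore, the order from slowest to fastest is: D < A < B < C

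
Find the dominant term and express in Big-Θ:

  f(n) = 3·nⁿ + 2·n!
Θ(nⁿ)

Order the terms by growth rate: 2·n! ≺ 3·nⁿ.
The fastest-growing term 3·nⁿ dominates as n → ∞; dropping its constant factor gives Θ(nⁿ).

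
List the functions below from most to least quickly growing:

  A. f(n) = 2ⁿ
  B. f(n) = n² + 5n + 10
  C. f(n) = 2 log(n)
A > B > C

Comparing growth rates:
A = 2ⁿ is O(2ⁿ)
B = n² + 5n + 10 is O(n²)
C = 2 log(n) is O(log n)

Therefore, the order from fastest to slowest is: A > B > C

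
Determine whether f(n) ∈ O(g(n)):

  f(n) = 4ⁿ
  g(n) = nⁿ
True

f(n) = 4ⁿ is O(4ⁿ), and g(n) = nⁿ is O(nⁿ).
Since O(4ⁿ) ⊆ O(nⁿ) (f grows no faster than g), f(n) = O(g(n)) is true.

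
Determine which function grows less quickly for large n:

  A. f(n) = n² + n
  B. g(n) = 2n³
A

f(n) = n² + n is O(n²), while g(n) = 2n³ is O(n³).
Since O(n²) grows slower than O(n³), f(n) is dominated.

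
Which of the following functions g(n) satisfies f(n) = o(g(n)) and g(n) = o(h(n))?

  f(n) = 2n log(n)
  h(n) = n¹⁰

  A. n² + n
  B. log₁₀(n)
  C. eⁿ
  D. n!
A

We need g(n) with 2n log(n) = o(g(n)) and g(n) = o(n¹⁰), i.e. O(n log n) ≺ g ≺ O(n¹⁰).
Check each option:
  A. n² + n — O(n²) is strictly between O(n log n) and O(n¹⁰) ✓
  B. log₁₀(n) — O(log n) does not grow strictly faster than f(n)
  C. eⁿ — O(eⁿ) does not grow strictly slower than h(n)
  D. n! — O(n!) does not grow strictly slower than h(n)

Only option A (n² + n) lies strictly between.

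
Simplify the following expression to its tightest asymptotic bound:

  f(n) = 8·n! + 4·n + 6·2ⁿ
Θ(n!)

Order the terms by growth rate: 4·n ≺ 6·2ⁿ ≺ 8·n!.
The fastest-growing term 8·n! dominates as n → ∞; dropping its constant factor gives Θ(n!).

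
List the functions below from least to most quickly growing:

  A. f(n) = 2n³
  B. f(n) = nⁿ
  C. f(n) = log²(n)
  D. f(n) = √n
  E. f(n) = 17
E < C < D < A < B

Comparing growth rates:
E = 17 is O(1)
C = log²(n) is O(log² n)
D = √n is O(√n)
A = 2n³ is O(n³)
B = nⁿ is O(nⁿ)

Therefore, the order from slowest to fastest is: E < C < D < A < B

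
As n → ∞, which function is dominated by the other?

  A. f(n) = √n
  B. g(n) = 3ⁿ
A

f(n) = √n is O(√n), while g(n) = 3ⁿ is O(3ⁿ).
Since O(√n) grows slower than O(3ⁿ), f(n) is dominated.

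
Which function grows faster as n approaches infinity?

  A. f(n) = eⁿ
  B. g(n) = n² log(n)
A

f(n) = eⁿ is O(eⁿ), while g(n) = n² log(n) is O(n² log n).
Since O(eⁿ) grows faster than O(n² log n), f(n) dominates.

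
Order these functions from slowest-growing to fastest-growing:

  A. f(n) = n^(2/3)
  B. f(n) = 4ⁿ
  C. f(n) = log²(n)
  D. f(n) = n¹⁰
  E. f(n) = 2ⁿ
C < A < D < E < B

Comparing growth rates:
C = log²(n) is O(log² n)
A = n^(2/3) is O(n^(2/3))
D = n¹⁰ is O(n¹⁰)
E = 2ⁿ is O(2ⁿ)
B = 4ⁿ is O(4ⁿ)

Therefore, the order from slowest to fastest is: C < A < D < E < B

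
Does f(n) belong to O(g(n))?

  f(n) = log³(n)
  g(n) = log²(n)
False

f(n) = log³(n) is O(log³ n), and g(n) = log²(n) is O(log² n).
Since O(log³ n) grows faster than O(log² n), f(n) = O(g(n)) is false.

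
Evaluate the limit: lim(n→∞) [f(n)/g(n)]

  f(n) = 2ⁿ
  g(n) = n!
0

Since 2ⁿ (O(2ⁿ)) grows slower than n! (O(n!)),
the ratio f(n)/g(n) → 0 as n → ∞.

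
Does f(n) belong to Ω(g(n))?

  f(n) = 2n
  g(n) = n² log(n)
False

f(n) = 2n is O(n), and g(n) = n² log(n) is O(n² log n).
Since O(n) grows slower than O(n² log n), f(n) = Ω(g(n)) is false.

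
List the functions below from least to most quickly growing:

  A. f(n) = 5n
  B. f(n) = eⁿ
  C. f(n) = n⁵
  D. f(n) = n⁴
A < D < C < B

Comparing growth rates:
A = 5n is O(n)
D = n⁴ is O(n⁴)
C = n⁵ is O(n⁵)
B = eⁿ is O(eⁿ)

Therefore, the order from slowest to fastest is: A < D < C < B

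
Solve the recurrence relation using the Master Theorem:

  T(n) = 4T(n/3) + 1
Θ(n^log₃(4))

Master Theorem: a = 4, b = 3, f(n) = 1.
Compute the critical exponent d = log₃(4) = 1.262.
Compare f(n) = Θ(1) against n^d:
  k = 0 < d = 1.262, so f(n) = O(n^(d-ε)) — Case 1.
  The recursion cost dominates: T(n) = Θ(n^d) = Θ(n^log₃(4)).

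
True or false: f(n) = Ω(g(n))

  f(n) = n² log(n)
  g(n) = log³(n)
True

f(n) = n² log(n) is O(n² log n), and g(n) = log³(n) is O(log³ n).
Since O(n² log n) grows at least as fast as O(log³ n), f(n) = Ω(g(n)) is true.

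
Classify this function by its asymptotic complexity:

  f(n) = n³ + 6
O(n³)

The dominant term in n³ + 6 is n³, which is Θ(n³).
Lower-order terms (6) are asymptotically negligible.
Constants are absorbed, so the tightest bound is O(n³).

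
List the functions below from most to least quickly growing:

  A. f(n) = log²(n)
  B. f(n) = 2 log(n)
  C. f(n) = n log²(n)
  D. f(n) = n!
D > C > A > B

Comparing growth rates:
D = n! is O(n!)
C = n log²(n) is O(n log² n)
A = log²(n) is O(log² n)
B = 2 log(n) is O(log n)

Therefore, the order from fastest to slowest is: D > C > A > B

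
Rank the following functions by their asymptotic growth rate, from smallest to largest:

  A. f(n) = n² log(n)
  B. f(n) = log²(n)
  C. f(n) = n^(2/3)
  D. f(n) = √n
B < D < C < A

Comparing growth rates:
B = log²(n) is O(log² n)
D = √n is O(√n)
C = n^(2/3) is O(n^(2/3))
A = n² log(n) is O(n² log n)

Therefore, the order from slowest to fastest is: B < D < C < A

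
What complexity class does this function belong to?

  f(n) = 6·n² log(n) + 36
O(n² log n)

The dominant term in 6·n² log(n) + 36 is 6·n² log(n), which is Θ(n² log n).
Lower-order terms (36) are asymptotically negligible.
Constants are absorbed, so the tightest bound is O(n² log n).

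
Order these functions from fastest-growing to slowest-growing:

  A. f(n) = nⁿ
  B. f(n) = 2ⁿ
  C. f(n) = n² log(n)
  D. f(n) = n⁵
A > B > D > C

Comparing growth rates:
A = nⁿ is O(nⁿ)
B = 2ⁿ is O(2ⁿ)
D = n⁵ is O(n⁵)
C = n² log(n) is O(n² log n)

Therefore, the order from fastest to slowest is: A > B > D > C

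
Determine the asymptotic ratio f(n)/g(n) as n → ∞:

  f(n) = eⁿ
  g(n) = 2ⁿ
∞

Since eⁿ (O(eⁿ)) grows faster than 2ⁿ (O(2ⁿ)),
the ratio f(n)/g(n) → ∞ as n → ∞.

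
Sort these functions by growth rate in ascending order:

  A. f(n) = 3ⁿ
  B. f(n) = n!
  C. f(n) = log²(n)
C < A < B

Comparing growth rates:
C = log²(n) is O(log² n)
A = 3ⁿ is O(3ⁿ)
B = n! is O(n!)

Therefore, the order from slowest to fastest is: C < A < B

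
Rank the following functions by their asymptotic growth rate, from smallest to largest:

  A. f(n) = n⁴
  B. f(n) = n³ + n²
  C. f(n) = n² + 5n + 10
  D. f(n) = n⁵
C < B < A < D

Comparing growth rates:
C = n² + 5n + 10 is O(n²)
B = n³ + n² is O(n³)
A = n⁴ is O(n⁴)
D = n⁵ is O(n⁵)

Therefore, the order from slowest to fastest is: C < B < A < D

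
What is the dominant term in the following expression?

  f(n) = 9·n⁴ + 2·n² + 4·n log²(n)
9·n⁴

Looking at each term:
  - 9·n⁴ is O(n⁴)
  - 2·n² is O(n²)
  - 4·n log²(n) is O(n log² n)

The term 9·n⁴ (O(n⁴)) grows fastest and dominates all others.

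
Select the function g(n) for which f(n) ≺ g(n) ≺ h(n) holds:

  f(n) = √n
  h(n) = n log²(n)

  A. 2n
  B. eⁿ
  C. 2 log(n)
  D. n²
A

We need g(n) with √n = o(g(n)) and g(n) = o(n log²(n)), i.e. O(√n) ≺ g ≺ O(n log² n).
Check each option:
  A. 2n — O(n) is strictly between O(√n) and O(n log² n) ✓
  B. eⁿ — O(eⁿ) does not grow strictly slower than h(n)
  C. 2 log(n) — O(log n) does not grow strictly faster than f(n)
  D. n² — O(n²) does not grow strictly slower than h(n)

Only option A (2n) lies strictly between.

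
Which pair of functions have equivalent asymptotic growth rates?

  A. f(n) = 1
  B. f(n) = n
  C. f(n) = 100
A and C

Examining each function:
  A. 1 is O(1)
  B. n is O(n)
  C. 100 is O(1)

Functions A and C both have the same complexity class.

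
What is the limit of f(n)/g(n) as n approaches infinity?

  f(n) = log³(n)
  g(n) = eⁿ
0

Since log³(n) (O(log³ n)) grows slower than eⁿ (O(eⁿ)),
the ratio f(n)/g(n) → 0 as n → ∞.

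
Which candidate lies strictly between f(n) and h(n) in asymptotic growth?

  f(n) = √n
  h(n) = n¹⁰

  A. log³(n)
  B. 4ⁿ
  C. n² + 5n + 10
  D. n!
C

We need g(n) with √n = o(g(n)) and g(n) = o(n¹⁰), i.e. O(√n) ≺ g ≺ O(n¹⁰).
Check each option:
  A. log³(n) — O(log³ n) does not grow strictly faster than f(n)
  B. 4ⁿ — O(4ⁿ) does not grow strictly slower than h(n)
  C. n² + 5n + 10 — O(n²) is strictly between O(√n) and O(n¹⁰) ✓
  D. n! — O(n!) does not grow strictly slower than h(n)

Only option C (n² + 5n + 10) lies strictly between.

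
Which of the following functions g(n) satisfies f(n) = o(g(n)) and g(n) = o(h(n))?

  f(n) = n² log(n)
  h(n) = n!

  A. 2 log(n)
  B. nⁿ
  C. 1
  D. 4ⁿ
D

We need g(n) with n² log(n) = o(g(n)) and g(n) = o(n!), i.e. O(n² log n) ≺ g ≺ O(n!).
Check each option:
  A. 2 log(n) — O(log n) does not grow strictly faster than f(n)
  B. nⁿ — O(nⁿ) does not grow strictly slower than h(n)
  C. 1 — O(1) does not grow strictly faster than f(n)
  D. 4ⁿ — O(4ⁿ) is strictly between O(n² log n) and O(n!) ✓

Only option D (4ⁿ) lies strictly between.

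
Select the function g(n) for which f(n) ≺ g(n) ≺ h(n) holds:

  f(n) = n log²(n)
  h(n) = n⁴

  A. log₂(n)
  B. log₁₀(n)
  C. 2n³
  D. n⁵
C

We need g(n) with n log²(n) = o(g(n)) and g(n) = o(n⁴), i.e. O(n log² n) ≺ g ≺ O(n⁴).
Check each option:
  A. log₂(n) — O(log n) does not grow strictly faster than f(n)
  B. log₁₀(n) — O(log n) does not grow strictly faster than f(n)
  C. 2n³ — O(n³) is strictly between O(n log² n) and O(n⁴) ✓
  D. n⁵ — O(n⁵) does not grow strictly slower than h(n)

Only option C (2n³) lies strictly between.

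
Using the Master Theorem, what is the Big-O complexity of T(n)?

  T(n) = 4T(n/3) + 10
Θ(n^log₃(4))

Master Theorem: a = 4, b = 3, f(n) = 10.
Compute the critical exponent d = log₃(4) = 1.262.
Compare f(n) = Θ(1) against n^d:
  k = 0 < d = 1.262, so f(n) = O(n^(d-ε)) — Case 1.
  The recursion cost dominates: T(n) = Θ(n^d) = Θ(n^log₃(4)).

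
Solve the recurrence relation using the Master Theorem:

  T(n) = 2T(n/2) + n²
Θ(n²)

Master Theorem: a = 2, b = 2, f(n) = n².
Compute the critical exponent d = log₂(2) = 1.
Compare f(n) = Θ(n²) against n^d:
  k = 2 > d = 1, so f(n) = Ω(n^(d+ε)) — Case 3.
  Regularity: a·(n/b)^2/n^2 = a/b^2 = 2/4 < 1 ✓.
  The top-level work dominates: T(n) = Θ(f(n)) = Θ(n²).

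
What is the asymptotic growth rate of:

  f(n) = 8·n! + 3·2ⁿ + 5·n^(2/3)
Θ(n!)

Order the terms by growth rate: 5·n^(2/3) ≺ 3·2ⁿ ≺ 8·n!.
The fastest-growing term 8·n! dominates as n → ∞; dropping its constant factor gives Θ(n!).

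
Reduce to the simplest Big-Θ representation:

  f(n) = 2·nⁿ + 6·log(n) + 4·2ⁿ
Θ(nⁿ)

Order the terms by growth rate: 6·log(n) ≺ 4·2ⁿ ≺ 2·nⁿ.
The fastest-growing term 2·nⁿ dominates as n → ∞; dropping its constant factor gives Θ(nⁿ).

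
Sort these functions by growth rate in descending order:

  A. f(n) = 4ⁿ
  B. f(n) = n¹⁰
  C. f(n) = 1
A > B > C

Comparing growth rates:
A = 4ⁿ is O(4ⁿ)
B = n¹⁰ is O(n¹⁰)
C = 1 is O(1)

Therefore, the order from fastest to slowest is: A > B > C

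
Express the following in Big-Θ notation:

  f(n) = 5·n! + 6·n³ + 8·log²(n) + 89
Θ(n!)

Order the terms by growth rate: 89 ≺ 8·log²(n) ≺ 6·n³ ≺ 5·n!.
The fastest-growing term 5·n! dominates as n → ∞; dropping its constant factor gives Θ(n!).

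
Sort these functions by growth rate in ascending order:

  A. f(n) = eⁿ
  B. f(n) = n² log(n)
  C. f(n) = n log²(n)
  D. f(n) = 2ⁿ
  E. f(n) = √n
E < C < B < D < A

Comparing growth rates:
E = √n is O(√n)
C = n log²(n) is O(n log² n)
B = n² log(n) is O(n² log n)
D = 2ⁿ is O(2ⁿ)
A = eⁿ is O(eⁿ)

Therefore, the order from slowest to fastest is: E < C < B < D < A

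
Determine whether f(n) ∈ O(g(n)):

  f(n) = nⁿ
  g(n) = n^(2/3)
False

f(n) = nⁿ is O(nⁿ), and g(n) = n^(2/3) is O(n^(2/3)).
Since O(nⁿ) grows faster than O(n^(2/3)), f(n) = O(g(n)) is false.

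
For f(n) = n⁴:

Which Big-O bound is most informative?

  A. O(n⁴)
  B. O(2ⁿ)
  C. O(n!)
A

f(n) = n⁴ is O(n⁴).
All listed options are valid Big-O bounds (upper bounds),
but O(n⁴) is the tightest (smallest valid bound).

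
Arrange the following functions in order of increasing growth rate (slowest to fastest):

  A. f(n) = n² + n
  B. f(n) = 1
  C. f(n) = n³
B < A < C

Comparing growth rates:
B = 1 is O(1)
A = n² + n is O(n²)
C = n³ is O(n³)

Therefore, the order from slowest to fastest is: B < A < C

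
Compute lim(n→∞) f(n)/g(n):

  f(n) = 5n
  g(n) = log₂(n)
∞

Since 5n (O(n)) grows faster than log₂(n) (O(log n)),
the ratio f(n)/g(n) → ∞ as n → ∞.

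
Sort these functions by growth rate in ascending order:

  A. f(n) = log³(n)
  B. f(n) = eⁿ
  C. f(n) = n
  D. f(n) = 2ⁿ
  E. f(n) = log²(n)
E < A < C < D < B

Comparing growth rates:
E = log²(n) is O(log² n)
A = log³(n) is O(log³ n)
C = n is O(n)
D = 2ⁿ is O(2ⁿ)
B = eⁿ is O(eⁿ)

Therefore, the order from slowest to fastest is: E < A < C < D < B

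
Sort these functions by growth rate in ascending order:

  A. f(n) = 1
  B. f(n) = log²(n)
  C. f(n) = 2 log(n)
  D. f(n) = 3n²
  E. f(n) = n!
A < C < B < D < E

Comparing growth rates:
A = 1 is O(1)
C = 2 log(n) is O(log n)
B = log²(n) is O(log² n)
D = 3n² is O(n²)
E = n! is O(n!)

Therefore, the order from slowest to fastest is: A < C < B < D < E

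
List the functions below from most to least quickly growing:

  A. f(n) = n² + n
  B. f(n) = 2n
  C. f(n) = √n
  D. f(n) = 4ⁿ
D > A > B > C

Comparing growth rates:
D = 4ⁿ is O(4ⁿ)
A = n² + n is O(n²)
B = 2n is O(n)
C = √n is O(√n)

Therefore, the order from fastest to slowest is: D > A > B > C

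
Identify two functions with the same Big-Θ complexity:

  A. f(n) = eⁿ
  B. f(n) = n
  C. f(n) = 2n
B and C

Examining each function:
  A. eⁿ is O(eⁿ)
  B. n is O(n)
  C. 2n is O(n)

Functions B and C both have the same complexity class.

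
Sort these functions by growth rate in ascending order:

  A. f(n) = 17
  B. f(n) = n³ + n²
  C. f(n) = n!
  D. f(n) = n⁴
A < B < D < C

Comparing growth rates:
A = 17 is O(1)
B = n³ + n² is O(n³)
D = n⁴ is O(n⁴)
C = n! is O(n!)

Therefore, the order from slowest to fastest is: A < B < D < C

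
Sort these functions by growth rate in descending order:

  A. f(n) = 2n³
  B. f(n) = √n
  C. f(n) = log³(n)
A > B > C

Comparing growth rates:
A = 2n³ is O(n³)
B = √n is O(√n)
C = log³(n) is O(log³ n)

Therefore, the order from fastest to slowest is: A > B > C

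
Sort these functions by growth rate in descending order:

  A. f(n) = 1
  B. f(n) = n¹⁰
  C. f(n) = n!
C > B > A

Comparing growth rates:
C = n! is O(n!)
B = n¹⁰ is O(n¹⁰)
A = 1 is O(1)

Therefore, the order from fastest to slowest is: C > B > A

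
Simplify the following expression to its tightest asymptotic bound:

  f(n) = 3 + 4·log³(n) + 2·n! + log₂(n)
Θ(n!)

Order the terms by growth rate: 3 ≺ log₂(n) ≺ 4·log³(n) ≺ 2·n!.
The fastest-growing term 2·n! dominates as n → ∞; dropping its constant factor gives Θ(n!).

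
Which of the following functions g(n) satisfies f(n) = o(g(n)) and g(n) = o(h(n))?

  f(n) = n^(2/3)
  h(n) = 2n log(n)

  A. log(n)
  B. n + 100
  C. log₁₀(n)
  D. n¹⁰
B

We need g(n) with n^(2/3) = o(g(n)) and g(n) = o(2n log(n)), i.e. O(n^(2/3)) ≺ g ≺ O(n log n).
Check each option:
  A. log(n) — O(log n) does not grow strictly faster than f(n)
  B. n + 100 — O(n) is strictly between O(n^(2/3)) and O(n log n) ✓
  C. log₁₀(n) — O(log n) does not grow strictly faster than f(n)
  D. n¹⁰ — O(n¹⁰) does not grow strictly slower than h(n)

Only option B (n + 100) lies strictly between.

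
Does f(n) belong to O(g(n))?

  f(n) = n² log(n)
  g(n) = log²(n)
False

f(n) = n² log(n) is O(n² log n), and g(n) = log²(n) is O(log² n).
Since O(n² log n) grows faster than O(log² n), f(n) = O(g(n)) is false.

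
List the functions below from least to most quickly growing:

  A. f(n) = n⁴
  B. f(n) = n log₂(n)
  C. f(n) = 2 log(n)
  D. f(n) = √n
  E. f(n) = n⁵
C < D < B < A < E

Comparing growth rates:
C = 2 log(n) is O(log n)
D = √n is O(√n)
B = n log₂(n) is O(n log n)
A = n⁴ is O(n⁴)
E = n⁵ is O(n⁵)

Therefore, the order from slowest to fastest is: C < D < B < A < E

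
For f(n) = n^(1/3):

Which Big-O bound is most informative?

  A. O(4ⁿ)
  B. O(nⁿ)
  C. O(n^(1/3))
C

f(n) = n^(1/3) is O(n^(1/3)).
All listed options are valid Big-O bounds (upper bounds),
but O(n^(1/3)) is the tightest (smallest valid bound).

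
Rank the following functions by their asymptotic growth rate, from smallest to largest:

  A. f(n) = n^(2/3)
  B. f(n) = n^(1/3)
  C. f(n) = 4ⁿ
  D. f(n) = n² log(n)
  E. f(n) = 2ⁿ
B < A < D < E < C

Comparing growth rates:
B = n^(1/3) is O(n^(1/3))
A = n^(2/3) is O(n^(2/3))
D = n² log(n) is O(n² log n)
E = 2ⁿ is O(2ⁿ)
C = 4ⁿ is O(4ⁿ)

Therefore, the order from slowest to fastest is: B < A < D < E < C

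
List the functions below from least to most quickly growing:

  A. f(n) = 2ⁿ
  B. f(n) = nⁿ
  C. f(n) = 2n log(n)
C < A < B

Comparing growth rates:
C = 2n log(n) is O(n log n)
A = 2ⁿ is O(2ⁿ)
B = nⁿ is O(nⁿ)

Therefore, the order from slowest to fastest is: C < A < B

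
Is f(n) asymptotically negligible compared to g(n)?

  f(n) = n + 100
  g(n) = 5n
False

f(n) = n + 100 is O(n), and g(n) = 5n is O(n).
Since they have the same growth rate, f(n) = o(g(n)) is false.
(f = o(g) requires f to grow strictly slower, not equal.)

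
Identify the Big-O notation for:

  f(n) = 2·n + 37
O(n)

The dominant term in 2·n + 37 is 2·n, which is Θ(n).
Lower-order terms (37) are asymptotically negligible.
Constants are absorbed, so the tightest bound is O(n).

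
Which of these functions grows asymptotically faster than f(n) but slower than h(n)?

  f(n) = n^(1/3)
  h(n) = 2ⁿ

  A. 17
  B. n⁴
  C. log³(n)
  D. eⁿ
B

We need g(n) with n^(1/3) = o(g(n)) and g(n) = o(2ⁿ), i.e. O(n^(1/3)) ≺ g ≺ O(2ⁿ).
Check each option:
  A. 17 — O(1) does not grow strictly faster than f(n)
  B. n⁴ — O(n⁴) is strictly between O(n^(1/3)) and O(2ⁿ) ✓
  C. log³(n) — O(log³ n) does not grow strictly faster than f(n)
  D. eⁿ — O(eⁿ) does not grow strictly slower than h(n)

Only option B (n⁴) lies strictly between.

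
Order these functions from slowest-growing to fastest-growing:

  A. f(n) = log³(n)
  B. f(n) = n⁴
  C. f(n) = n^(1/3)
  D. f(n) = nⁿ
A < C < B < D

Comparing growth rates:
A = log³(n) is O(log³ n)
C = n^(1/3) is O(n^(1/3))
B = n⁴ is O(n⁴)
D = nⁿ is O(nⁿ)

Therefore, the order from slowest to fastest is: A < C < B < D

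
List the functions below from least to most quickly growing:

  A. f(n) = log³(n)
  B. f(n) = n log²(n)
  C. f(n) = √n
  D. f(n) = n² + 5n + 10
A < C < B < D

Comparing growth rates:
A = log³(n) is O(log³ n)
C = √n is O(√n)
B = n log²(n) is O(n log² n)
D = n² + 5n + 10 is O(n²)

Therefore, the order from slowest to fastest is: A < C < B < D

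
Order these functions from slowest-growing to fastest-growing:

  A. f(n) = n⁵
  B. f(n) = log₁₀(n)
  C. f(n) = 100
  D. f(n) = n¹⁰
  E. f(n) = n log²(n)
C < B < E < A < D

Comparing growth rates:
C = 100 is O(1)
B = log₁₀(n) is O(log n)
E = n log²(n) is O(n log² n)
A = n⁵ is O(n⁵)
D = n¹⁰ is O(n¹⁰)

Therefore, the order from slowest to fastest is: C < B < E < A < D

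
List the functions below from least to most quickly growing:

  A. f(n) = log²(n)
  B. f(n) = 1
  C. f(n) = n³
B < A < C

Comparing growth rates:
B = 1 is O(1)
A = log²(n) is O(log² n)
C = n³ is O(n³)

Therefore, the order from slowest to fastest is: B < A < C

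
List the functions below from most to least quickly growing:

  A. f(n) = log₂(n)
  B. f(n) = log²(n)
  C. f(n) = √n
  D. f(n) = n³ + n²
D > C > B > A

Comparing growth rates:
D = n³ + n² is O(n³)
C = √n is O(√n)
B = log²(n) is O(log² n)
A = log₂(n) is O(log n)

Therefore, the order from fastest to slowest is: D > C > B > A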